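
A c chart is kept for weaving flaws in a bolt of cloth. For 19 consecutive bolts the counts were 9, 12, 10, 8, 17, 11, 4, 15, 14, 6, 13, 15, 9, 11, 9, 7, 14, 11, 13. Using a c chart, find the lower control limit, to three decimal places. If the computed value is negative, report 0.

1.021

c̄ = (9 + 12 + 10 + 8 + 17 + 11 + 4 + 15 + 14 + 6 + 13 + 15 + 9 + 11 + 9 + 7 + 14 + 11 + 13) / 19 = 208 / 19 = 10.9474
LCL = c̄ − 3√c̄ = 10.9474 − 3 × 3.3087 = 1.0213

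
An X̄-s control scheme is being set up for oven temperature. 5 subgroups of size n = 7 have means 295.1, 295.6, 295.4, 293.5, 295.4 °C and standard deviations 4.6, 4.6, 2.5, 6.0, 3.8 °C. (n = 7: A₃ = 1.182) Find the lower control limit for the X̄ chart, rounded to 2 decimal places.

289.92

X̄̄ = (295.1 + 295.6 + 295.4 + 293.5 + 295.4) / 5 = 295.0000
s̄ = (4.6 + 4.6 + 2.5 + 6.0 + 3.8) / 5 = 4.3000
LCL = X̄̄ − A₃·s̄ = 295.0000 − 1.182 × 4.3000 = 289.9174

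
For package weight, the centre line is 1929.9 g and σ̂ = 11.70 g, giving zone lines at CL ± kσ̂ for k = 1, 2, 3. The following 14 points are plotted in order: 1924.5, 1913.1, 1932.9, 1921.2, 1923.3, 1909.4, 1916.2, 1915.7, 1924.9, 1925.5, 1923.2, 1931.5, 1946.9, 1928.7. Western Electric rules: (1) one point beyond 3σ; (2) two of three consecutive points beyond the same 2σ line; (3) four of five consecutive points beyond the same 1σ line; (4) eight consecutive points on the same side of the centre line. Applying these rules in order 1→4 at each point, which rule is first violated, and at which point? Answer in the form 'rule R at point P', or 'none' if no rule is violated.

rule 4 at point 11

Zone of each point (C = within 1σ̂, B = 1σ̂–2σ̂, A = 2σ̂–3σ̂, * = beyond 3σ̂; sign = side of CL): 1:-C, 2:-B, 3:+C, 4:-C, 5:-C, 6:-B, 7:-B, 8:-B, 9:-C, 10:-C, 11:-C, 12:+C, 13:+B, 14:-C
Rule 4 (eight consecutive points on the same side of the centre line) is satisfied at point 11.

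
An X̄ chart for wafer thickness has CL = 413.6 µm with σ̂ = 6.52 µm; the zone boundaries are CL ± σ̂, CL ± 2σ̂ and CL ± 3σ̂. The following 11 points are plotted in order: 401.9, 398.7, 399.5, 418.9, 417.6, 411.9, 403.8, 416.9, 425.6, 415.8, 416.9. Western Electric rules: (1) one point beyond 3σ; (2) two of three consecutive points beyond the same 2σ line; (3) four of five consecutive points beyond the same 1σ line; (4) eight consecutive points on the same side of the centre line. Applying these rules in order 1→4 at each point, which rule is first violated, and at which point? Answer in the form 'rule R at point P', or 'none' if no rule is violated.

rule 2 at point 3

Zone of each point (C = within 1σ̂, B = 1σ̂–2σ̂, A = 2σ̂–3σ̂, * = beyond 3σ̂; sign = side of CL): 1:-B, 2:-A, 3:-A, 4:+C, 5:+C, 6:-C, 7:-B, 8:+C, 9:+B, 10:+C, 11:+C
Rule 2 (two of three consecutive points beyond the same 2σ limit) is satisfied at point 3.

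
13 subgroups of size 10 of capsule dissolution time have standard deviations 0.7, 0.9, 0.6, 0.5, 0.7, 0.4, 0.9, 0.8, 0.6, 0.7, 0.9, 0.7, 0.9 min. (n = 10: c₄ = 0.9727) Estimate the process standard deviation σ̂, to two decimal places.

0.74

s̄ = (0.7 + 0.9 + 0.6 + 0.5 + 0.7 + 0.4 + 0.9 + 0.8 + 0.6 + 0.7 + 0.9 + 0.7 + 0.9) / 13 = 0.7154
σ̂ = s̄ / c₄ = 0.7154 / 0.9727 = 0.7355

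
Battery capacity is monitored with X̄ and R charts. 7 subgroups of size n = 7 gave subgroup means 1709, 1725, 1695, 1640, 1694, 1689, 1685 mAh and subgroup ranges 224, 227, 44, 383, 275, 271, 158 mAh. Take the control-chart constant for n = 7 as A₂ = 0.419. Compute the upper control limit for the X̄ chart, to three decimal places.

X̄̄ = (1709 + 1725 + 1695 + 1640 + 1694 + 1689 + 1685) / 7 = 11837.0000 / 7 = 1691.0000
R̄ = (224 + 227 + 44 + 383 + 275 + 271 + 158) / 7 = 1582.0000 / 7 = 226.0000
UCL = X̄̄ + A₂·R̄ = 1691.0000 + 0.419 × 226.0000 = 1785.6940

1785.694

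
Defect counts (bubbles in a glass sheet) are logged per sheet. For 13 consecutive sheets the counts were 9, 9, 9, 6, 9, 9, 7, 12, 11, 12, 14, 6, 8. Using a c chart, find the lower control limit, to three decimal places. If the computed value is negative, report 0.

0.155

c̄ = (9 + 9 + 9 + 6 + 9 + 9 + 7 + 12 + 11 + 12 + 14 + 6 + 8) / 13 = 121 / 13 = 9.3077
LCL = c̄ − 3√c̄ = 9.3077 − 3 × 3.0509 = 0.1551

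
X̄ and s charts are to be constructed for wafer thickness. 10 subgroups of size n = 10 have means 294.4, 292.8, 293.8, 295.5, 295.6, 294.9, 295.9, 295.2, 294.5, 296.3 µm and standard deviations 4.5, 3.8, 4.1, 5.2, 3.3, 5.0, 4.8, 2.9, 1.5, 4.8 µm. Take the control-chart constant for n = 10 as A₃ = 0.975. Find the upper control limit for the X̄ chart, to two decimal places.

298.78

X̄̄ = (294.4 + 292.8 + 293.8 + 295.5 + 295.6 + 294.9 + 295.9 + 295.2 + 294.5 + 296.3) / 10 = 294.8900
s̄ = (4.5 + 3.8 + 4.1 + 5.2 + 3.3 + 5.0 + 4.8 + 2.9 + 1.5 + 4.8) / 10 = 3.9900
UCL = X̄̄ + A₃·s̄ = 294.8900 + 0.975 × 3.9900 = 298.7802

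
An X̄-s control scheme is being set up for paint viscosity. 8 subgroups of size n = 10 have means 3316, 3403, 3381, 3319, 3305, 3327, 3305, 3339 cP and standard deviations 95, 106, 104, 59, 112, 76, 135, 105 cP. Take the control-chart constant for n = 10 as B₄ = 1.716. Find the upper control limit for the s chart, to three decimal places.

169.884

s̄ = (95 + 106 + 104 + 59 + 112 + 76 + 135 + 105) / 8 = 99.0000
UCL_s = B₄·s̄ = 1.716 × 99.0000 = 169.8840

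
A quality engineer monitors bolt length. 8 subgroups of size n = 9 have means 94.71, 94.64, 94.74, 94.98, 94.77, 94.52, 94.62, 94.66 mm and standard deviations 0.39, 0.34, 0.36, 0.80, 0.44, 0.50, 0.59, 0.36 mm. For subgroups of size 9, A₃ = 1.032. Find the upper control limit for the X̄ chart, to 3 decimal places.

X̄̄ = (94.71 + 94.64 + 94.74 + 94.98 + 94.77 + 94.52 + 94.62 + 94.66) / 8 = 94.7050
s̄ = (0.39 + 0.34 + 0.36 + 0.80 + 0.44 + 0.50 + 0.59 + 0.36) / 8 = 0.4725
UCL = X̄̄ + A₃·s̄ = 94.7050 + 1.032 × 0.4725 = 95.1926

95.193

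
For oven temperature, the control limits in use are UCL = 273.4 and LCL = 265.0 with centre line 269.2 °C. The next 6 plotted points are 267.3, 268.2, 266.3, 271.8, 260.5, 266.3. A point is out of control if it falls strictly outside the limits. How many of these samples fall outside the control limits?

Compare each point to [265.0, 273.4]: sample 5 = 260.5 < LCL.

1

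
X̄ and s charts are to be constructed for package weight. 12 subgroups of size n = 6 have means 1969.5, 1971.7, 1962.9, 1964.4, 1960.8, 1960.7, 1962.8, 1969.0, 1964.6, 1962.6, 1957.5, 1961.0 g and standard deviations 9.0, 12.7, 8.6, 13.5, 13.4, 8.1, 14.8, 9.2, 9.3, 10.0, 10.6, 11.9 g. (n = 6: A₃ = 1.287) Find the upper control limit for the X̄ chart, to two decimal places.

X̄̄ = (1969.5 + 1971.7 + 1962.9 + 1964.4 + 1960.8 + 1960.7 + 1962.8 + 1969.0 + 1964.6 + 1962.6 + 1957.5 + 1961.0) / 12 = 1963.9583
s̄ = (9.0 + 12.7 + 8.6 + 13.5 + 13.4 + 8.1 + 14.8 + 9.2 + 9.3 + 10.0 + 10.6 + 11.9) / 12 = 10.9250
UCL = X̄̄ + A₃·s̄ = 1963.9583 + 1.287 × 10.9250 = 1978.0188

1978.02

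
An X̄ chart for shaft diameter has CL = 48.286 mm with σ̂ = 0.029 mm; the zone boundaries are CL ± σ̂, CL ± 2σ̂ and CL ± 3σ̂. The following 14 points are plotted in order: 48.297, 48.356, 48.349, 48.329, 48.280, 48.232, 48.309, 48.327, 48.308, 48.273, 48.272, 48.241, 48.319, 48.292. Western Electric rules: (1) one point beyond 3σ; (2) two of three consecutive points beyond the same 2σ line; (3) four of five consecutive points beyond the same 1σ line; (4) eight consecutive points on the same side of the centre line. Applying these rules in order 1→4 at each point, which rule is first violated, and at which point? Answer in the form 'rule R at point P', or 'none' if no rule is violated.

rule 2 at point 3

Zone of each point (C = within 1σ̂, B = 1σ̂–2σ̂, A = 2σ̂–3σ̂, * = beyond 3σ̂; sign = side of CL): 1:+C, 2:+A, 3:+A, 4:+B, 5:-C, 6:-B, 7:+C, 8:+B, 9:+C, 10:-C, 11:-C, 12:-B, 13:+B, 14:+C
Rule 2 (two of three consecutive points beyond the same 2σ limit) is satisfied at point 3.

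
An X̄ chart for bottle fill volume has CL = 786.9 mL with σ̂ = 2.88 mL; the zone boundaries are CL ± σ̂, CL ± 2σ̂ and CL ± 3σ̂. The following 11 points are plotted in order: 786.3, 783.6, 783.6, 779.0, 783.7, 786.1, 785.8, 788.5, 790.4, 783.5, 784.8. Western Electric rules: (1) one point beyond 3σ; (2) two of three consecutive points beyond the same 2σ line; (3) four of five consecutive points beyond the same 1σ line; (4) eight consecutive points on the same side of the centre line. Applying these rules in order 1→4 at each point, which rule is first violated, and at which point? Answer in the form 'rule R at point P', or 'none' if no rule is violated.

rule 3 at point 5

Zone of each point (C = within 1σ̂, B = 1σ̂–2σ̂, A = 2σ̂–3σ̂, * = beyond 3σ̂; sign = side of CL): 1:-C, 2:-B, 3:-B, 4:-A, 5:-B, 6:-C, 7:-C, 8:+C, 9:+B, 10:-B, 11:-C
Rule 3 (four of five consecutive points beyond the same 1σ limit) is satisfied at point 5.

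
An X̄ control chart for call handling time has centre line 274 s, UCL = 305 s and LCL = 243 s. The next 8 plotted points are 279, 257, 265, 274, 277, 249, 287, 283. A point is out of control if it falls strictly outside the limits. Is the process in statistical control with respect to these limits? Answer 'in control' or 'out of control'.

in control

All 8 points lie within [243, 305].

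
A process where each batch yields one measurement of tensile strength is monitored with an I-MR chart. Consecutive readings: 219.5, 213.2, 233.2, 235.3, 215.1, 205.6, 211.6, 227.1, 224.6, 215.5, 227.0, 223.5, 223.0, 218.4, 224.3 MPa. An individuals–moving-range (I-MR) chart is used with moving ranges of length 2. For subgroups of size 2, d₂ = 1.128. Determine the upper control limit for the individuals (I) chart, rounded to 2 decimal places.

X̄ = (219.5 + 213.2 + 233.2 + 235.3 + 215.1 + 205.6 + 211.6 + 227.1 + 224.6 + 215.5 + 227.0 + 223.5 + 223.0 + 218.4 + 224.3) / 15 = 221.1267
Moving ranges: 6.3, 20.0, 2.1, 20.2, 9.5, 6.0, 15.5, 2.5, 9.1, 11.5, 3.5, 0.5, 4.6, 5.9; M̄R̄ = 117.2000 / 14 = 8.3714
UCL = X̄ + 3·M̄R̄/d₂ = 221.1267 + 3 × 8.3714 / 1.128 = 243.3911

243.39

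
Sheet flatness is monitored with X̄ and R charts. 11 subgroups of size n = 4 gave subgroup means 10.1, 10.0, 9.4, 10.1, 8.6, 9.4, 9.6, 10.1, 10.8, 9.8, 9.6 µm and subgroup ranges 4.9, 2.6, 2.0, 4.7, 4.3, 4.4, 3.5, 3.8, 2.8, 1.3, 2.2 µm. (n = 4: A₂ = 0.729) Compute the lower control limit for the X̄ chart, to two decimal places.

7.35

X̄̄ = (10.1 + 10.0 + 9.4 + 10.1 + 8.6 + 9.4 + 9.6 + 10.1 + 10.8 + 9.8 + 9.6) / 11 = 107.5000 / 11 = 9.7727
R̄ = (4.9 + 2.6 + 2.0 + 4.7 + 4.3 + 4.4 + 3.5 + 3.8 + 2.8 + 1.3 + 2.2) / 11 = 36.5000 / 11 = 3.3182
LCL = X̄̄ − A₂·R̄ = 9.7727 − 0.729 × 3.3182 = 7.3538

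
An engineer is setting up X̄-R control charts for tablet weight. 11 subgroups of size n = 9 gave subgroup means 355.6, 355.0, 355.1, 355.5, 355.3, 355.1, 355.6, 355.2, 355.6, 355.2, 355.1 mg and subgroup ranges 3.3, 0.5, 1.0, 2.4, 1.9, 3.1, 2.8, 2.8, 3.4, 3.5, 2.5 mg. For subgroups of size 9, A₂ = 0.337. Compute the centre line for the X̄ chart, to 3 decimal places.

355.300

X̄̄ = (355.6 + 355.0 + 355.1 + 355.5 + 355.3 + 355.1 + 355.6 + 355.2 + 355.6 + 355.2 + 355.1) / 11 = 3908.3000 / 11 = 355.3000
CL = X̄̄ = 355.3000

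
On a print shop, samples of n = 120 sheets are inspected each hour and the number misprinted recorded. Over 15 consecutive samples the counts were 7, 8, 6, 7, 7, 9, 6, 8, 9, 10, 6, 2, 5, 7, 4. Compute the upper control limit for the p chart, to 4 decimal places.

0.1191

p̄ = Σdᵢ / (k·n) = 101 / (15 × 120) = 0.05611
UCL = p̄ + 3·√(p̄(1−p̄)/n) = 0.05611 + 3 × √(0.05611×0.94389/120) = 0.05611 + 3 × 0.02101 = 0.11914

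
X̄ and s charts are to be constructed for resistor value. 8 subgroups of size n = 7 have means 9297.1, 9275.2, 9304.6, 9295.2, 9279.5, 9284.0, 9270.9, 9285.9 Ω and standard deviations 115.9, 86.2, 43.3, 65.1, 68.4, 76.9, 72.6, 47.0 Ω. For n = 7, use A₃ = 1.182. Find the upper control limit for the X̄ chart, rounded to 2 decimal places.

9371.57

X̄̄ = (9297.1 + 9275.2 + 9304.6 + 9295.2 + 9279.5 + 9284.0 + 9270.9 + 9285.9) / 8 = 9286.5500
s̄ = (115.9 + 86.2 + 43.3 + 65.1 + 68.4 + 76.9 + 72.6 + 47.0) / 8 = 71.9250
UCL = X̄̄ + A₃·s̄ = 9286.5500 + 1.182 × 71.9250 = 9371.5653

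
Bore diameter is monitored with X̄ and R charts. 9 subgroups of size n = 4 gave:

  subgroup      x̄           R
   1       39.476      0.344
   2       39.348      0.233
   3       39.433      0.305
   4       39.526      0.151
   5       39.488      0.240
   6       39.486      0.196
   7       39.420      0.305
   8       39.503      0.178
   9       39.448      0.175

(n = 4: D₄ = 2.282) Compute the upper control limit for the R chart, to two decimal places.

R̄ = (0.344 + 0.233 + 0.305 + 0.151 + 0.240 + 0.196 + 0.305 + 0.178 + 0.175) / 9 = 2.1270 / 9 = 0.2363
UCL_R = D₄·R̄ = 2.282 × 0.2363 = 0.5393

0.54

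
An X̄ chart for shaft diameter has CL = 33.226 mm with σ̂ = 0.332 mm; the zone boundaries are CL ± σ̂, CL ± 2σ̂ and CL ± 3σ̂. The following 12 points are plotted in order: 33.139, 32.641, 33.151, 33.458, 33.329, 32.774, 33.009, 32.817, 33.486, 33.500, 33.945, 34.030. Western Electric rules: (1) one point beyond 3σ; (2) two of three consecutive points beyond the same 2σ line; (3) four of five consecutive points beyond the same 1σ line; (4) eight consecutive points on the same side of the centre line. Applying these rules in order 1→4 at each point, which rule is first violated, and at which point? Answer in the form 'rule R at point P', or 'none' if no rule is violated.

Zone of each point (C = within 1σ̂, B = 1σ̂–2σ̂, A = 2σ̂–3σ̂, * = beyond 3σ̂; sign = side of CL): 1:-C, 2:-B, 3:-C, 4:+C, 5:+C, 6:-B, 7:-C, 8:-B, 9:+C, 10:+C, 11:+A, 12:+A
Rule 2 (two of three consecutive points beyond the same 2σ limit) is satisfied at point 12.

rule 2 at point 12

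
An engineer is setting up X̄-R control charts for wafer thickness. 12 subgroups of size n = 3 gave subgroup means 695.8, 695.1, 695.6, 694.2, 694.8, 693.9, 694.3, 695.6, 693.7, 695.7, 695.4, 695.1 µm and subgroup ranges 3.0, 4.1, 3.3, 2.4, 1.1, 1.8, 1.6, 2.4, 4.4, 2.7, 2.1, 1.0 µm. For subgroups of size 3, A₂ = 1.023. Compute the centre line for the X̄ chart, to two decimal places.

X̄̄ = (695.8 + 695.1 + 695.6 + 694.2 + 694.8 + 693.9 + 694.3 + 695.6 + 693.7 + 695.7 + 695.4 + 695.1) / 12 = 8339.2000 / 12 = 694.9333
CL = X̄̄ = 694.9333

694.93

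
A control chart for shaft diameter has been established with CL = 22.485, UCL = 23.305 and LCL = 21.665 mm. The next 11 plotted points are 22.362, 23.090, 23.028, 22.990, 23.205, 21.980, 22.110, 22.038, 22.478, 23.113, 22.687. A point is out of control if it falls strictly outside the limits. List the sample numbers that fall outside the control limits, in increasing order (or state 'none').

All 11 points lie within [21.665, 23.305].

none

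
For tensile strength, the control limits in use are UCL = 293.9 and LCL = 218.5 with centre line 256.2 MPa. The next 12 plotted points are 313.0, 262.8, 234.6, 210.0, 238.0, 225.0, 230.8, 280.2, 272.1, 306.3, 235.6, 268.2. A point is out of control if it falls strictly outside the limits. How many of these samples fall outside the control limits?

3

Compare each point to [218.5, 293.9]: sample 1 = 313.0 > UCL; sample 4 = 210.0 < LCL; sample 10 = 306.3 > UCL.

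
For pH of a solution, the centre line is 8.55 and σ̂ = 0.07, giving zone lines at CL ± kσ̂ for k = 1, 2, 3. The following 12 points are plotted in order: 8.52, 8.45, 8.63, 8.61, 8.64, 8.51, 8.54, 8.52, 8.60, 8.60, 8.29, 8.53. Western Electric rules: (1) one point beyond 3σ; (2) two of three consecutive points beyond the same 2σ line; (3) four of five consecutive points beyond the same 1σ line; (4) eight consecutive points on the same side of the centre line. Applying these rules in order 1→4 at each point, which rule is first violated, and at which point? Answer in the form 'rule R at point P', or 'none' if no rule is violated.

Zone of each point (C = within 1σ̂, B = 1σ̂–2σ̂, A = 2σ̂–3σ̂, * = beyond 3σ̂; sign = side of CL): 1:-C, 2:-B, 3:+B, 4:+C, 5:+B, 6:-C, 7:-C, 8:-C, 9:+C, 10:+C, 11:-*, 12:-C
Rule 1 (one point beyond the 3σ limits) is satisfied at point 11.

rule 1 at point 11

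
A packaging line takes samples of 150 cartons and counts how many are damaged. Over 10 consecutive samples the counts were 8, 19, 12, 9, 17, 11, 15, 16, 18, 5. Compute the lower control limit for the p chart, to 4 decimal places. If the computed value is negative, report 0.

0.0178

p̄ = Σdᵢ / (k·n) = 130 / (10 × 150) = 0.08667
LCL = p̄ − 3·√(p̄(1−p̄)/n) = 0.08667 − 3 × 0.02297 = 0.01775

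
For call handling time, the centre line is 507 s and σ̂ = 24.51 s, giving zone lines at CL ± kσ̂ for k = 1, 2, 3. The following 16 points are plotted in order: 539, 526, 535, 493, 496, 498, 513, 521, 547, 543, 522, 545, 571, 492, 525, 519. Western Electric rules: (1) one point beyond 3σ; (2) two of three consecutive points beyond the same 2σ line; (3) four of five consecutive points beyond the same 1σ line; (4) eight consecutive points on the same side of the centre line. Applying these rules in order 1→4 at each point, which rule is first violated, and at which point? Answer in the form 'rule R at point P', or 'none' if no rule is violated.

rule 3 at point 13

Zone of each point (C = within 1σ̂, B = 1σ̂–2σ̂, A = 2σ̂–3σ̂, * = beyond 3σ̂; sign = side of CL): 1:+B, 2:+C, 3:+B, 4:-C, 5:-C, 6:-C, 7:+C, 8:+C, 9:+B, 10:+B, 11:+C, 12:+B, 13:+A, 14:-C, 15:+C, 16:+C
Rule 3 (four of five consecutive points beyond the same 1σ limit) is satisfied at point 13.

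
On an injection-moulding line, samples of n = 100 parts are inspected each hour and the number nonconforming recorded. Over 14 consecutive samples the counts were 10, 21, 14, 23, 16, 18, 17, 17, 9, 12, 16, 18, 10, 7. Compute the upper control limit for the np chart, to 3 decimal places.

p̄ = Σdᵢ / (k·n) = 208 / (14 × 100) = 0.14857
UCL = np̄ + 3·√(np̄(1−p̄)) = 14.8571 + 3 × √(14.8571×0.85143) = 14.8571 + 3 × 3.5567 = 25.5271

25.527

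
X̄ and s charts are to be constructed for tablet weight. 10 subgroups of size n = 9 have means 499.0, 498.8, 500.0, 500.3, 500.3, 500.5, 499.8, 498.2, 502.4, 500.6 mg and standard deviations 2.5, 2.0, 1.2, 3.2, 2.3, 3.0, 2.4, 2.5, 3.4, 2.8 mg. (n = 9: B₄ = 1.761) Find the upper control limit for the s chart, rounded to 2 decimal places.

4.46

s̄ = (2.5 + 2.0 + 1.2 + 3.2 + 2.3 + 3.0 + 2.4 + 2.5 + 3.4 + 2.8) / 10 = 2.5300
UCL_s = B₄·s̄ = 1.761 × 2.5300 = 4.4553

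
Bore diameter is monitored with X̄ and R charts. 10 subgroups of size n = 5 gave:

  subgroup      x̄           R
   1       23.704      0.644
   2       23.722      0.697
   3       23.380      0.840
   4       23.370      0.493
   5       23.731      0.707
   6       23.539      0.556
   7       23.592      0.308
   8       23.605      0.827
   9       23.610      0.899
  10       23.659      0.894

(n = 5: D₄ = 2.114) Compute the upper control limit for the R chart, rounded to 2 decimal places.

R̄ = (0.644 + 0.697 + 0.840 + 0.493 + 0.707 + 0.556 + 0.308 + 0.827 + 0.899 + 0.894) / 10 = 6.8650 / 10 = 0.6865
UCL_R = D₄·R̄ = 2.114 × 0.6865 = 1.4513

1.45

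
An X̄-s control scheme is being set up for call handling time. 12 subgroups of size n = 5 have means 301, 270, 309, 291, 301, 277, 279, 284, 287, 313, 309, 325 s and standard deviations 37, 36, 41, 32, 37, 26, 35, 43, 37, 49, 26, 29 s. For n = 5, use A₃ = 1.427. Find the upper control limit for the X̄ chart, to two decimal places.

346.40

X̄̄ = (301 + 270 + 309 + 291 + 301 + 277 + 279 + 284 + 287 + 313 + 309 + 325) / 12 = 295.5000
s̄ = (37 + 36 + 41 + 32 + 37 + 26 + 35 + 43 + 37 + 49 + 26 + 29) / 12 = 35.6667
UCL = X̄̄ + A₃·s̄ = 295.5000 + 1.427 × 35.6667 = 346.3963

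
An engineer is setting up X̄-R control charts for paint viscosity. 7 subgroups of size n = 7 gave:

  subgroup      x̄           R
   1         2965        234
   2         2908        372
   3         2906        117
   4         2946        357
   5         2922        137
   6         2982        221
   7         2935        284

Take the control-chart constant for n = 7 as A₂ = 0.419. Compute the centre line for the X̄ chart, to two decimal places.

2937.71

X̄̄ = (2965 + 2908 + 2906 + 2946 + 2922 + 2982 + 2935) / 7 = 20564.0000 / 7 = 2937.7143
CL = X̄̄ = 2937.7143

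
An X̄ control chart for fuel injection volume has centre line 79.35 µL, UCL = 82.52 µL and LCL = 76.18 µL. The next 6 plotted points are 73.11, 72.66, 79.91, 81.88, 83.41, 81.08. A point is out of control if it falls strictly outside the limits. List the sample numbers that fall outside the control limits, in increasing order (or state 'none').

Compare each point to [76.18, 82.52]: sample 1 = 73.11 < LCL; sample 2 = 72.66 < LCL; sample 5 = 83.41 > UCL.

1, 2, 5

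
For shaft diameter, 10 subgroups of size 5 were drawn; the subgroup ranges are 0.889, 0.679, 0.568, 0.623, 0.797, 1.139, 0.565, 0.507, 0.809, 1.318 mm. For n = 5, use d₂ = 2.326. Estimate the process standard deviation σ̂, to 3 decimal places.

R̄ = (0.889 + 0.679 + 0.568 + 0.623 + 0.797 + 1.139 + 0.565 + 0.507 + 0.809 + 1.318) / 10 = 0.7894
σ̂ = R̄ / d₂ = 0.7894 / 2.326 = 0.3394

0.339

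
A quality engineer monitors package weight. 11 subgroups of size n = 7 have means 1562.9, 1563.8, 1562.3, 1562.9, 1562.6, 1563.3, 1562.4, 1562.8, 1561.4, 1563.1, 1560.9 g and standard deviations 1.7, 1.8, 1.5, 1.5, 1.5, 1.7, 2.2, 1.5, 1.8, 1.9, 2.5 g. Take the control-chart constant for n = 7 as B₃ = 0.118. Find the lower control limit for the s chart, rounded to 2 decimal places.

0.21

s̄ = (1.7 + 1.8 + 1.5 + 1.5 + 1.5 + 1.7 + 2.2 + 1.5 + 1.8 + 1.9 + 2.5) / 11 = 1.7818
LCL_s = B₃·s̄ = 0.118 × 1.7818 = 0.2103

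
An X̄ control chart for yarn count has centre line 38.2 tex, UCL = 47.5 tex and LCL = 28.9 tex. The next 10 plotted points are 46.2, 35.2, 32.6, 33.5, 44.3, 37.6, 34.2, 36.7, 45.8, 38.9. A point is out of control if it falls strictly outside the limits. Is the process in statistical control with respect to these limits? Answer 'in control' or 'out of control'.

in control

All 10 points lie within [28.9, 47.5].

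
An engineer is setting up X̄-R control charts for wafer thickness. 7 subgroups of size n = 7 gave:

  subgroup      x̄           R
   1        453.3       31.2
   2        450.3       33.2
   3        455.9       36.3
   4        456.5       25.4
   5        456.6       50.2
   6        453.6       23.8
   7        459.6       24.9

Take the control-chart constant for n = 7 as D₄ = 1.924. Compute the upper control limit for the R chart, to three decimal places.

R̄ = (31.2 + 33.2 + 36.3 + 25.4 + 50.2 + 23.8 + 24.9) / 7 = 225.0000 / 7 = 32.1429
UCL_R = D₄·R̄ = 1.924 × 32.1429 = 61.8429

61.843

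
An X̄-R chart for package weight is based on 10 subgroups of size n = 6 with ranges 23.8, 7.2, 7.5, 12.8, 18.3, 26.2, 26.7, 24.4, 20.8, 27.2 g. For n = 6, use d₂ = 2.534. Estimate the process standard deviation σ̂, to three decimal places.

R̄ = (23.8 + 7.2 + 7.5 + 12.8 + 18.3 + 26.2 + 26.7 + 24.4 + 20.8 + 27.2) / 10 = 19.4900
σ̂ = R̄ / d₂ = 19.4900 / 2.534 = 7.6914

7.691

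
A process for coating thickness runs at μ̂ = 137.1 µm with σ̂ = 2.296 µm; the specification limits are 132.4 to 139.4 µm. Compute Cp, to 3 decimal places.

Cp = (USL − LSL) / (6σ̂) = (139.4 − 132.4) / (6 × 2.296) = 7.0000 / 13.7760 = 0.5081

0.508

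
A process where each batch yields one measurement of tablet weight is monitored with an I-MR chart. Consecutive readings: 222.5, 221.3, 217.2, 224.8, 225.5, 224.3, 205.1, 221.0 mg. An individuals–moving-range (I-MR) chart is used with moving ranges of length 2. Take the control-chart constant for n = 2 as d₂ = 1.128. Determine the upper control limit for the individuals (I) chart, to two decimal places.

X̄ = (222.5 + 221.3 + 217.2 + 224.8 + 225.5 + 224.3 + 205.1 + 221.0) / 8 = 220.2125
Moving ranges: 1.2, 4.1, 7.6, 0.7, 1.2, 19.2, 15.9; M̄R̄ = 49.9000 / 7 = 7.1286
UCL = X̄ + 3·M̄R̄/d₂ = 220.2125 + 3 × 7.1286 / 1.128 = 239.1715

239.17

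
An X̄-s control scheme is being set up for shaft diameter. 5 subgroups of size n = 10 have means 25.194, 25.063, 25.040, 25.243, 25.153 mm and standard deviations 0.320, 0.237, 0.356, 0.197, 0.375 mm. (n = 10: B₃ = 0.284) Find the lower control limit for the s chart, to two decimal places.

s̄ = (0.320 + 0.237 + 0.356 + 0.197 + 0.375) / 5 = 0.2970
LCL_s = B₃·s̄ = 0.284 × 0.2970 = 0.0843

0.08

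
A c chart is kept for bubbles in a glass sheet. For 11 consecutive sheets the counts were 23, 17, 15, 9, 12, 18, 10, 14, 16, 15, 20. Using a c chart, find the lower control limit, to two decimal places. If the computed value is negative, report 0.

c̄ = (23 + 17 + 15 + 9 + 12 + 18 + 10 + 14 + 16 + 15 + 20) / 11 = 169 / 11 = 15.3636
LCL = c̄ − 3√c̄ = 15.3636 − 3 × 3.9196 = 3.6047

3.60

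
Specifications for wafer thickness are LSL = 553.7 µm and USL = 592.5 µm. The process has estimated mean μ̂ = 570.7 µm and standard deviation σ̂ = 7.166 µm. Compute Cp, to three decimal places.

0.902

Cp = (USL − LSL) / (6σ̂) = (592.5 − 553.7) / (6 × 7.166) = 38.8000 / 42.9960 = 0.9024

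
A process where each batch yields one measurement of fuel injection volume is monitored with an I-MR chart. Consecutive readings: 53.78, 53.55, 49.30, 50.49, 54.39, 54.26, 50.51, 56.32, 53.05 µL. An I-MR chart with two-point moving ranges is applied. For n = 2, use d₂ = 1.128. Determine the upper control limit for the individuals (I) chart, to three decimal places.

X̄ = (53.78 + 53.55 + 49.30 + 50.49 + 54.39 + 54.26 + 50.51 + 56.32 + 53.05) / 9 = 52.8500
Moving ranges: 0.23, 4.25, 1.19, 3.90, 0.13, 3.75, 5.81, 3.27; M̄R̄ = 22.5300 / 8 = 2.8163
UCL = X̄ + 3·M̄R̄/d₂ = 52.8500 + 3 × 2.8163 / 1.128 = 60.3400

60.340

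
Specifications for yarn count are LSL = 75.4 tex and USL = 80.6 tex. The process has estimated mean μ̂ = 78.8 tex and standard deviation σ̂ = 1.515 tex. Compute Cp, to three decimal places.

Cp = (USL − LSL) / (6σ̂) = (80.6 − 75.4) / (6 × 1.515) = 5.2000 / 9.0900 = 0.5721

0.572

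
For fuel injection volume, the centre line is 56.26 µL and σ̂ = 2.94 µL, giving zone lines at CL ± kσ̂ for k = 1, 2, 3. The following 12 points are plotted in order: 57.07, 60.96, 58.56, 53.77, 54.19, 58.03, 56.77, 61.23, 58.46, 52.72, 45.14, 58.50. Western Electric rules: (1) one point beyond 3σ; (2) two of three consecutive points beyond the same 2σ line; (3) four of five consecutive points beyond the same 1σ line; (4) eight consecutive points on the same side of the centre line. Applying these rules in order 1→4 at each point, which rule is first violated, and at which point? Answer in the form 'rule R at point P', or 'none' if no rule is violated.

Zone of each point (C = within 1σ̂, B = 1σ̂–2σ̂, A = 2σ̂–3σ̂, * = beyond 3σ̂; sign = side of CL): 1:+C, 2:+B, 3:+C, 4:-C, 5:-C, 6:+C, 7:+C, 8:+B, 9:+C, 10:-B, 11:-*, 12:+C
Rule 1 (one point beyond the 3σ limits) is satisfied at point 11.

rule 1 at point 11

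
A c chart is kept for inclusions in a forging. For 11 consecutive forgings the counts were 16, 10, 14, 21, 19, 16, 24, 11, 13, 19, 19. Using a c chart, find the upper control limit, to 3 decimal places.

c̄ = (16 + 10 + 14 + 21 + 19 + 16 + 24 + 11 + 13 + 19 + 19) / 11 = 182 / 11 = 16.5455
UCL = c̄ + 3√c̄ = 16.5455 + 3 × √16.5455 = 16.5455 + 3 × 4.0676 = 28.7483

28.748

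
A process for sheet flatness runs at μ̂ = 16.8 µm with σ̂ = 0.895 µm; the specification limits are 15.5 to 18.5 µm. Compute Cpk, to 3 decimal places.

0.484

Cpu = (USL − μ̂) / (3σ̂) = (18.5 − 16.8) / (3 × 0.895) = 0.6331; Cpl = (μ̂ − LSL) / (3σ̂) = (16.8 − 15.5) / (3 × 0.895) = 0.4842; Cpk = min(Cpu, Cpl) = 0.4842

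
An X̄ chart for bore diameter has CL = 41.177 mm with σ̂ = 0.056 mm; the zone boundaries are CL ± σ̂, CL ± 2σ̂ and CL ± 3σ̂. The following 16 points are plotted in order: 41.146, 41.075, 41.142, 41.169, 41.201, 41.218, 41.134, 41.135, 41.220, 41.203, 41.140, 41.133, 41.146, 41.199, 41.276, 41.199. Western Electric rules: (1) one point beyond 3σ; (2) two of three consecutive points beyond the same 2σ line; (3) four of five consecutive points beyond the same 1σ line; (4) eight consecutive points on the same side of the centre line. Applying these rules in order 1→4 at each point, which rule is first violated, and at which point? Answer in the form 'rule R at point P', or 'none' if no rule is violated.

none

Zone of each point (C = within 1σ̂, B = 1σ̂–2σ̂, A = 2σ̂–3σ̂, * = beyond 3σ̂; sign = side of CL): 1:-C, 2:-B, 3:-C, 4:-C, 5:+C, 6:+C, 7:-C, 8:-C, 9:+C, 10:+C, 11:-C, 12:-C, 13:-C, 14:+C, 15:+B, 16:+C
No rule fires across all 16 points.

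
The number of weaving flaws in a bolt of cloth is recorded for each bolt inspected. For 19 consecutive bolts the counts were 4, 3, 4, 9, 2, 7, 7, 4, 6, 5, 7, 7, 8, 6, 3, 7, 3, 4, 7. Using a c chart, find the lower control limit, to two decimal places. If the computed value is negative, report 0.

0.00

c̄ = (4 + 3 + 4 + 9 + 2 + 7 + 7 + 4 + 6 + 5 + 7 + 7 + 8 + 6 + 3 + 7 + 3 + 4 + 7) / 19 = 103 / 19 = 5.4211
LCL = c̄ − 3√c̄ = 5.4211 − 3 × 2.3283 = -1.5639 → 0 (cannot be negative)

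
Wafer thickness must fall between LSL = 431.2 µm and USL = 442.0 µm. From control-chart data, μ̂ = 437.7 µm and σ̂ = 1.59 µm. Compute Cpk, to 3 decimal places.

Cpu = (USL − μ̂) / (3σ̂) = (442.0 − 437.7) / (3 × 1.59) = 0.9015; Cpl = (μ̂ − LSL) / (3σ̂) = (437.7 − 431.2) / (3 × 1.59) = 1.3627; Cpk = min(Cpu, Cpl) = 0.9015

0.901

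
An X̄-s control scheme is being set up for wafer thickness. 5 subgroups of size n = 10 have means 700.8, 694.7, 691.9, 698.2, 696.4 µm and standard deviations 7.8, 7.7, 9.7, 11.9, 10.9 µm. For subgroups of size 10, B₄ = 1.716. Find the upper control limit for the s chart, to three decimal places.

16.474

s̄ = (7.8 + 7.7 + 9.7 + 11.9 + 10.9) / 5 = 9.6000
UCL_s = B₄·s̄ = 1.716 × 9.6000 = 16.4736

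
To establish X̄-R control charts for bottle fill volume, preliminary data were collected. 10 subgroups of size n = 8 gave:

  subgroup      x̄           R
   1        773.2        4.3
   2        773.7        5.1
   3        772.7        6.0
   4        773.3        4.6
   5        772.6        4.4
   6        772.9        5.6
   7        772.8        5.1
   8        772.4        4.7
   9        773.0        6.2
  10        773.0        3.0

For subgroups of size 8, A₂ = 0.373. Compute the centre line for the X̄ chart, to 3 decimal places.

X̄̄ = (773.2 + 773.7 + 772.7 + 773.3 + 772.6 + 772.9 + 772.8 + 772.4 + 773.0 + 773.0) / 10 = 7729.6000 / 10 = 772.9600
CL = X̄̄ = 772.9600

772.960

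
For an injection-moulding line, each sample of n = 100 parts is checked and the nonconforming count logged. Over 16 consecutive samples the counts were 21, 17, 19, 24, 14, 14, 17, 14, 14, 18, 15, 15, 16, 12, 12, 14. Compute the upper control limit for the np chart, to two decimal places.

p̄ = Σdᵢ / (k·n) = 256 / (16 × 100) = 0.16000
UCL = np̄ + 3·√(np̄(1−p̄)) = 16.0000 + 3 × √(16.0000×0.84000) = 16.0000 + 3 × 3.6661 = 26.9982

27.00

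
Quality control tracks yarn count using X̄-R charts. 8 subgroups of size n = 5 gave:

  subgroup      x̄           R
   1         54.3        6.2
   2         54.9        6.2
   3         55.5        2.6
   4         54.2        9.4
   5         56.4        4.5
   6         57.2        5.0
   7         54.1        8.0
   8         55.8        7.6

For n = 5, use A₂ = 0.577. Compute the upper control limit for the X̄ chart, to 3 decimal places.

58.870

X̄̄ = (54.3 + 54.9 + 55.5 + 54.2 + 56.4 + 57.2 + 54.1 + 55.8) / 8 = 442.4000 / 8 = 55.3000
R̄ = (6.2 + 6.2 + 2.6 + 9.4 + 4.5 + 5.0 + 8.0 + 7.6) / 8 = 49.5000 / 8 = 6.1875
UCL = X̄̄ + A₂·R̄ = 55.3000 + 0.577 × 6.1875 = 58.8702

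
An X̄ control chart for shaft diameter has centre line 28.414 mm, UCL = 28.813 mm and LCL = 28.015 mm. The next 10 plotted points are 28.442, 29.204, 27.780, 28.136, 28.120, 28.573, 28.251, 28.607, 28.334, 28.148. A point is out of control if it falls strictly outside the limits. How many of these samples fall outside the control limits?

2

Compare each point to [28.015, 28.813]: sample 2 = 29.204 > UCL; sample 3 = 27.780 < LCL.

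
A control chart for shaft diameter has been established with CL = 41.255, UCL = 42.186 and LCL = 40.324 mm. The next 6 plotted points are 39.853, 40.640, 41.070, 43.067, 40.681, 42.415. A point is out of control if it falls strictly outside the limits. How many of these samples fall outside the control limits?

3

Compare each point to [40.324, 42.186]: sample 1 = 39.853 < LCL; sample 4 = 43.067 > UCL; sample 6 = 42.415 > UCL.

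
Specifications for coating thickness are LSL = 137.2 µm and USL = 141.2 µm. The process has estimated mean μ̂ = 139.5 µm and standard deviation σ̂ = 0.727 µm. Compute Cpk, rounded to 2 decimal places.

Cpu = (USL − μ̂) / (3σ̂) = (141.2 − 139.5) / (3 × 0.727) = 0.7795; Cpl = (μ̂ − LSL) / (3σ̂) = (139.5 − 137.2) / (3 × 0.727) = 1.0546; Cpk = min(Cpu, Cpl) = 0.7795

0.78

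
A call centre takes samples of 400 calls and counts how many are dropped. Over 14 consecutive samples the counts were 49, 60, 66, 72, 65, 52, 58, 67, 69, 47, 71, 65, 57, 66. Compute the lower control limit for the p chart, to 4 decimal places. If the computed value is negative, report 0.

0.1001

p̄ = Σdᵢ / (k·n) = 864 / (14 × 400) = 0.15429
LCL = p̄ − 3·√(p̄(1−p̄)/n) = 0.15429 − 3 × 0.01806 = 0.10010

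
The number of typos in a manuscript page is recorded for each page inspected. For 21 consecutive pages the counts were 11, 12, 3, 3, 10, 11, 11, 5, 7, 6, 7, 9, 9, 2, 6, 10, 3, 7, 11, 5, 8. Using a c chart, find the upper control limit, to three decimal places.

15.605

c̄ = (11 + 12 + 3 + 3 + 10 + 11 + 11 + 5 + 7 + 6 + 7 + 9 + 9 + 2 + 6 + 10 + 3 + 7 + 11 + 5 + 8) / 21 = 156 / 21 = 7.4286
UCL = c̄ + 3√c̄ = 7.4286 + 3 × √7.4286 = 7.4286 + 3 × 2.7255 = 15.6052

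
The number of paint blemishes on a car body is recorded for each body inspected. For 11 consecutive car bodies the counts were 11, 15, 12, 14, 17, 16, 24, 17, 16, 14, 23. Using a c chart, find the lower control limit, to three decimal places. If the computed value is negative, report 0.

4.171

c̄ = (11 + 15 + 12 + 14 + 17 + 16 + 24 + 17 + 16 + 14 + 23) / 11 = 179 / 11 = 16.2727
LCL = c̄ − 3√c̄ = 16.2727 − 3 × 4.0339 = 4.1709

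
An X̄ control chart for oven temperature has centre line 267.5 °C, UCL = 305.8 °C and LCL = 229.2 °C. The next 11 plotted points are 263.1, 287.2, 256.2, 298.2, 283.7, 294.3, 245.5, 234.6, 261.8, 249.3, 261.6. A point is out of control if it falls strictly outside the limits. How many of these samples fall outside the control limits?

All 11 points lie within [229.2, 305.8].

0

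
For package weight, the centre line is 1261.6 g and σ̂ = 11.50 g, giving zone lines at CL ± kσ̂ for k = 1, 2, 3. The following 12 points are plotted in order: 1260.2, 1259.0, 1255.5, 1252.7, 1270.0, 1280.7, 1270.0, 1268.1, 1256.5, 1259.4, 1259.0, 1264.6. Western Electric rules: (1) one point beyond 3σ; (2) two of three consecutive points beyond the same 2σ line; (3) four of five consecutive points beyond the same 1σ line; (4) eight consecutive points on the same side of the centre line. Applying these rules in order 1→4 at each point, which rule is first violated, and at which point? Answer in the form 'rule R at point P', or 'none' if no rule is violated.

Zone of each point (C = within 1σ̂, B = 1σ̂–2σ̂, A = 2σ̂–3σ̂, * = beyond 3σ̂; sign = side of CL): 1:-C, 2:-C, 3:-C, 4:-C, 5:+C, 6:+B, 7:+C, 8:+C, 9:-C, 10:-C, 11:-C, 12:+C
No rule fires across all 12 points.

none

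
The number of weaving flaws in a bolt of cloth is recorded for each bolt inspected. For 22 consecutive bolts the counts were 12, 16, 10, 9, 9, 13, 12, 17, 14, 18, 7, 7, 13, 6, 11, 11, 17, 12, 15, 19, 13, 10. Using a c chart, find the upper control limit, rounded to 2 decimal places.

c̄ = (12 + 16 + 10 + 9 + 9 + 13 + 12 + 17 + 14 + 18 + 7 + 7 + 13 + 6 + 11 + 11 + 17 + 12 + 15 + 19 + 13 + 10) / 22 = 271 / 22 = 12.3182
UCL = c̄ + 3√c̄ = 12.3182 + 3 × √12.3182 = 12.3182 + 3 × 3.5097 = 22.8474

22.85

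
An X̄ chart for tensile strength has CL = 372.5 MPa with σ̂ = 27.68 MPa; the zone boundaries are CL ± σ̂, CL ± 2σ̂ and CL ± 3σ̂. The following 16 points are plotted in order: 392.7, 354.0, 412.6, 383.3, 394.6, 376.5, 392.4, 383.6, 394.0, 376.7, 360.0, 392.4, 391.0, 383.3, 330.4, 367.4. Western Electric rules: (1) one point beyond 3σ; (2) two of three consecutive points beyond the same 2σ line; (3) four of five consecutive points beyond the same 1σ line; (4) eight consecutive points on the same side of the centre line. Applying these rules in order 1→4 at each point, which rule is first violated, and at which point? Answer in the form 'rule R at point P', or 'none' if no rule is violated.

rule 4 at point 10

Zone of each point (C = within 1σ̂, B = 1σ̂–2σ̂, A = 2σ̂–3σ̂, * = beyond 3σ̂; sign = side of CL): 1:+C, 2:-C, 3:+B, 4:+C, 5:+C, 6:+C, 7:+C, 8:+C, 9:+C, 10:+C, 11:-C, 12:+C, 13:+C, 14:+C, 15:-B, 16:-C
Rule 4 (eight consecutive points on the same side of the centre line) is satisfied at point 10.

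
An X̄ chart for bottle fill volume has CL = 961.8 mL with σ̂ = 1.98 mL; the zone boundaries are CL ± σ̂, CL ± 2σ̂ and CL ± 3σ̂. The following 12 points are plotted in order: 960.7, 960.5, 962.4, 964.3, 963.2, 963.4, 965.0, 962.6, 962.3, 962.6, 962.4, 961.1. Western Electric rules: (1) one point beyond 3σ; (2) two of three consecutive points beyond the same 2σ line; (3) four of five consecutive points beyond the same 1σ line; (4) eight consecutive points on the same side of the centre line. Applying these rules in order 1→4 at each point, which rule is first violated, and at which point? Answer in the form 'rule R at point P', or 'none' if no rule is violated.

rule 4 at point 10

Zone of each point (C = within 1σ̂, B = 1σ̂–2σ̂, A = 2σ̂–3σ̂, * = beyond 3σ̂; sign = side of CL): 1:-C, 2:-C, 3:+C, 4:+B, 5:+C, 6:+C, 7:+B, 8:+C, 9:+C, 10:+C, 11:+C, 12:-C
Rule 4 (eight consecutive points on the same side of the centre line) is satisfied at point 10.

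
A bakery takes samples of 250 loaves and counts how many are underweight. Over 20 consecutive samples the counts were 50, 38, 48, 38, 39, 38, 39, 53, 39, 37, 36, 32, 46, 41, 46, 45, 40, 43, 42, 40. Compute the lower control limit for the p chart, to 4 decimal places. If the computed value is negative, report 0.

0.0954

p̄ = Σdᵢ / (k·n) = 830 / (20 × 250) = 0.16600
LCL = p̄ − 3·√(p̄(1−p̄)/n) = 0.16600 − 3 × 0.02353 = 0.09540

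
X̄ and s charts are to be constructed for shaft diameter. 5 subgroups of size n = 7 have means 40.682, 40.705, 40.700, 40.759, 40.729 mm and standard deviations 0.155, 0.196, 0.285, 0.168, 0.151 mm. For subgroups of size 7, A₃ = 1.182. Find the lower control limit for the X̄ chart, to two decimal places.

40.49

X̄̄ = (40.682 + 40.705 + 40.700 + 40.759 + 40.729) / 5 = 40.7150
s̄ = (0.155 + 0.196 + 0.285 + 0.168 + 0.151) / 5 = 0.1910
LCL = X̄̄ − A₃·s̄ = 40.7150 − 1.182 × 0.1910 = 40.4892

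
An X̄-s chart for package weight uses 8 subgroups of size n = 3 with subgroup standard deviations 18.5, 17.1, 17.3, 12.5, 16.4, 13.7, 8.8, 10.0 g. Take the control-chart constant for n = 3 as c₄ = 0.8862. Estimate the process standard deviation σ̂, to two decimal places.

16.12

s̄ = (18.5 + 17.1 + 17.3 + 12.5 + 16.4 + 13.7 + 8.8 + 10.0) / 8 = 14.2875
σ̂ = s̄ / c₄ = 14.2875 / 0.8862 = 16.1222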